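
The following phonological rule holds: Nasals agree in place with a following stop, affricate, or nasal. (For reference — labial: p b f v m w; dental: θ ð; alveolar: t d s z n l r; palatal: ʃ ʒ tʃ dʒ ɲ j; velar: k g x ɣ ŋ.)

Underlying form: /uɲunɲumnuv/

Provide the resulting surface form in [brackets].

[uɲuɲɲunnuv]

/n/ before /ɲ/ (palatal) → [ɲ]
/m/ before /n/ (alveolar) → [n]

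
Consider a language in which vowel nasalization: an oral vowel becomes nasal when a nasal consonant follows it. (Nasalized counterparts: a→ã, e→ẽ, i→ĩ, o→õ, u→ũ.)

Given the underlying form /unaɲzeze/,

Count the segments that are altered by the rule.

2

/u/ before nasal /n/ → [ũ]
/a/ before nasal /ɲ/ → [ã]
2 segments change.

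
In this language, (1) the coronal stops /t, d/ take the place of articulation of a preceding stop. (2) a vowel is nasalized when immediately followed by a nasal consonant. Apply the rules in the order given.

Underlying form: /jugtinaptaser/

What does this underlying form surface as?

Rule 1: /t/ after /g/ (velar) → [k]
Rule 1: /t/ after /p/ (labial) → [p]
After rule 1: jugkinappaser
Rule 2: /i/ before nasal /n/ → [ĩ]

[jugkĩnappaser]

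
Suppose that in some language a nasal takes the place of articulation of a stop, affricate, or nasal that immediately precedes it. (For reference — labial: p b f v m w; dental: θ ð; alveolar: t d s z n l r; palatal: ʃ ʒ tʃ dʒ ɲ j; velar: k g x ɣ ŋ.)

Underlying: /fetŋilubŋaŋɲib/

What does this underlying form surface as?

/ŋ/ after /t/ (alveolar) → [n]
/ŋ/ after /b/ (labial) → [m]
/ɲ/ after /ŋ/ (velar) → [ŋ]

[fetnilubmaŋŋib]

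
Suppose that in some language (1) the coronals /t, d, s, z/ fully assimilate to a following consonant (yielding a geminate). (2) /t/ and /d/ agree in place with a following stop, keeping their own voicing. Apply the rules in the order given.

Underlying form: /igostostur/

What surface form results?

[igottottur]

Rule 1: /s/ before /t/ → [t] (total assimilation)
Rule 1: /s/ before /t/ → [t] (total assimilation)
After rule 1: igottottur
Rule 2: no segment meets the rule's conditions; no change.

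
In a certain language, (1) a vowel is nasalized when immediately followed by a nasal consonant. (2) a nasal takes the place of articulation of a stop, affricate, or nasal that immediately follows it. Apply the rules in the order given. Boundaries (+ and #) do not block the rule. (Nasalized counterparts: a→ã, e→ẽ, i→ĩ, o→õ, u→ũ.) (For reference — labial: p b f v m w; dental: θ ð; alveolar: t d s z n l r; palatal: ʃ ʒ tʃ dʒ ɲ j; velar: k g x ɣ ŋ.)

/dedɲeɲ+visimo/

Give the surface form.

Rule 1: /e/ before nasal /ɲ/ → [ẽ]
Rule 1: /i/ before nasal /m/ → [ĩ]
After rule 1: dedɲẽɲ+visĩmo
Rule 2: no segment meets the rule's conditions; no change.

[dedɲẽɲ+visĩmo]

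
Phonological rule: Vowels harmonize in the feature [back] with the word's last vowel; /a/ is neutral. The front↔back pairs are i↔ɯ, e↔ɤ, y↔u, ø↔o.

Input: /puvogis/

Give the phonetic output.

[pyvøgis]

/u/ harmonizes with /i/ ([-back]) → [y]
/o/ harmonizes with /i/ ([-back]) → [ø]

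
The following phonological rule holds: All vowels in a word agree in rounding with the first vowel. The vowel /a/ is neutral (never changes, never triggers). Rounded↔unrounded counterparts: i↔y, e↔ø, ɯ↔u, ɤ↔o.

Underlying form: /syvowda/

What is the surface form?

no segment meets the rule's conditions; no change.

[syvowda]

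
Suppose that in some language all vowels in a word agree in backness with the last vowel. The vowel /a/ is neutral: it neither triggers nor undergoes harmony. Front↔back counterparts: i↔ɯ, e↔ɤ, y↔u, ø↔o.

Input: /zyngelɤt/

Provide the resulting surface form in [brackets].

[zungɤlɤt]

/y/ harmonizes with /ɤ/ ([+back]) → [u]
/e/ harmonizes with /ɤ/ ([+back]) → [ɤ]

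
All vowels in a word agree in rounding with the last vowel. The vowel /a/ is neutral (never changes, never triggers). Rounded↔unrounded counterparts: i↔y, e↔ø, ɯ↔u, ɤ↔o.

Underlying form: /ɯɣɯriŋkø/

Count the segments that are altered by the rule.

3

/ɯ/ harmonizes with /ø/ ([+round]) → [u]
/ɯ/ harmonizes with /ø/ ([+round]) → [u]
/i/ harmonizes with /ø/ ([+round]) → [y]
3 segments change.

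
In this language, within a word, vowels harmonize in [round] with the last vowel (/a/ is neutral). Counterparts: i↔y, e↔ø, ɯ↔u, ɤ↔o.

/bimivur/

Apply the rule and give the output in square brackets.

[bymyvur]

/i/ harmonizes with /u/ ([+round]) → [y]
/i/ harmonizes with /u/ ([+round]) → [y]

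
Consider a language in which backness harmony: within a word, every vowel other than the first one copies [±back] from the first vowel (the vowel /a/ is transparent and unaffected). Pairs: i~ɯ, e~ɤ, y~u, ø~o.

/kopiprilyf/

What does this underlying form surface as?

/i/ harmonizes with /o/ ([+back]) → [ɯ]
/i/ harmonizes with /o/ ([+back]) → [ɯ]
/y/ harmonizes with /o/ ([+back]) → [u]

[kopɯprɯluf]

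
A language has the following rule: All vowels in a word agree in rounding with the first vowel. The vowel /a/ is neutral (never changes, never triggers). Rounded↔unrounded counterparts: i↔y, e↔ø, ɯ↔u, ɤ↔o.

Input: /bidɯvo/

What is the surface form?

[bidɯvɤ]

/o/ harmonizes with /i/ ([-round]) → [ɤ]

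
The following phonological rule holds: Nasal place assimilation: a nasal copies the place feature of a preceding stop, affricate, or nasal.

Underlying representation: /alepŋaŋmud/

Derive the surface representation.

[alepmaŋŋud]

/ŋ/ after /p/ (labial) → [m]
/m/ after /ŋ/ (velar) → [ŋ]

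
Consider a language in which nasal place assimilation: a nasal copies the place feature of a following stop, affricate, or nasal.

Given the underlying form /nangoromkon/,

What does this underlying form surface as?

[naŋgoroŋkon]

/n/ before /g/ (velar) → [ŋ]
/m/ before /k/ (velar) → [ŋ]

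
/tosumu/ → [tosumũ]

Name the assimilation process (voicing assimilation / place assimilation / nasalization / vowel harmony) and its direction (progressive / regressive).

nasalization, progressive

/u/→[ũ].
Each target copies a feature from the preceding segment, so the direction is progressive.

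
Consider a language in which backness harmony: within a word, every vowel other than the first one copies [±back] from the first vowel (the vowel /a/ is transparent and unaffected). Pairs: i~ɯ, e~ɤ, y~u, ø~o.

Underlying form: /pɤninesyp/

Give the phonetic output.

[pɤnɯnɤsup]

/i/ harmonizes with /ɤ/ ([+back]) → [ɯ]
/e/ harmonizes with /ɤ/ ([+back]) → [ɤ]
/y/ harmonizes with /ɤ/ ([+back]) → [u]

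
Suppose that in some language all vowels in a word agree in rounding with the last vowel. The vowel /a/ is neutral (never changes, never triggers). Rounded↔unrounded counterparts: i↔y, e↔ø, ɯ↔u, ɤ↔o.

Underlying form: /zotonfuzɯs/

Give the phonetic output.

[zɤtɤnfɯzɯs]

/o/ harmonizes with /ɯ/ ([-round]) → [ɤ]
/o/ harmonizes with /ɯ/ ([-round]) → [ɤ]
/u/ harmonizes with /ɯ/ ([-round]) → [ɯ]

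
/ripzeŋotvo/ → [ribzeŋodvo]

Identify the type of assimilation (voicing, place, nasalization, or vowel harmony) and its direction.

/p/→[b] /t/→[d].
Each target copies a feature from the following segment, so the direction is regressive.

voicing assimilation, regressive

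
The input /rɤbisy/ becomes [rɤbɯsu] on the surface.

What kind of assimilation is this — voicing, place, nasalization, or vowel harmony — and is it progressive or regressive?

/i/→[ɯ] /y/→[u].
Vowels agree with the first vowel, so the harmony is progressive.

vowel harmony, progressive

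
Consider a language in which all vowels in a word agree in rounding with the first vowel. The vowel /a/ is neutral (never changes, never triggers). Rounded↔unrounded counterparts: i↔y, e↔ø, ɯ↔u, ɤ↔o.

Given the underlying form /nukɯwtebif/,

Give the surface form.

/ɯ/ harmonizes with /u/ ([+round]) → [u]
/e/ harmonizes with /u/ ([+round]) → [ø]
/i/ harmonizes with /u/ ([+round]) → [y]

[nukuwtøbyf]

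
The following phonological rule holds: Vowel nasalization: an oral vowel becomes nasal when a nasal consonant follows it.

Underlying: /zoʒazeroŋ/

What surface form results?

[zoʒazerõŋ]

/o/ before nasal /ŋ/ → [õ]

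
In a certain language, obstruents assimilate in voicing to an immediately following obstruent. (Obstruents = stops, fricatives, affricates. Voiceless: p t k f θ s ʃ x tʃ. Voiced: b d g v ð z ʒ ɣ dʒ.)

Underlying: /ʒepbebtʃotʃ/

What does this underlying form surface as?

[ʒebbeptʃotʃ]

/p/ before /b/ (voiced) → [b]
/b/ before /tʃ/ (voiceless) → [p]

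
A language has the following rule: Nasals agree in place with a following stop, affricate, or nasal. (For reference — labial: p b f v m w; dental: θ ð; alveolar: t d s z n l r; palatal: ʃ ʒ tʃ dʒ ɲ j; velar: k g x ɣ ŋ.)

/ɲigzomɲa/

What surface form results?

[ɲigzoɲɲa]

/m/ before /ɲ/ (palatal) → [ɲ]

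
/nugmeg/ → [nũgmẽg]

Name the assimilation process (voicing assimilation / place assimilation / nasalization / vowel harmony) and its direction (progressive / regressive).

nasalization, progressive

/u/→[ũ] /e/→[ẽ].
Each target copies a feature from the preceding segment, so the direction is progressive.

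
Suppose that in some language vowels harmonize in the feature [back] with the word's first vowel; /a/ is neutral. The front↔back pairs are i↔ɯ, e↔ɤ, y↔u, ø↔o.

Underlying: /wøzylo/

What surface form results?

[wøzylø]

/o/ harmonizes with /ø/ ([-back]) → [ø]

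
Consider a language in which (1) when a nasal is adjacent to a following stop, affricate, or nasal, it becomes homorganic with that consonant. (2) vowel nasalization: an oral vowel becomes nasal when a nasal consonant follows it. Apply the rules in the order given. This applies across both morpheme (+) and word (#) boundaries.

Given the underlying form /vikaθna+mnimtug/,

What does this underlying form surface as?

[vikaθnã+nnĩntug]

Rule 1: /m/ before /n/ (alveolar) → [n]
Rule 1: /m/ before /t/ (alveolar) → [n]
After rule 1: vikaθna+nnintug
Rule 2: /a/ before nasal /n/ → [ã]
Rule 2: /i/ before nasal /n/ → [ĩ]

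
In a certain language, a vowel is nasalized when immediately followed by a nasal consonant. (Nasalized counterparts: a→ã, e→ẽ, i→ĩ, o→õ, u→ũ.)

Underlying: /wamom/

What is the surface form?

/a/ before nasal /m/ → [ã]
/o/ before nasal /m/ → [õ]

[wãmõm]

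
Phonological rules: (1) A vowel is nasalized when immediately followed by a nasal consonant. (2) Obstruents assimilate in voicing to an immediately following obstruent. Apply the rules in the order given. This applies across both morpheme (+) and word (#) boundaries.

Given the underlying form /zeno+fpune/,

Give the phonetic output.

[zẽno+fpũne]

Rule 1: /e/ before nasal /n/ → [ẽ]
Rule 1: /u/ before nasal /n/ → [ũ]
After rule 1: zẽno+fpũne
Rule 2: no segment meets the rule's conditions; no change.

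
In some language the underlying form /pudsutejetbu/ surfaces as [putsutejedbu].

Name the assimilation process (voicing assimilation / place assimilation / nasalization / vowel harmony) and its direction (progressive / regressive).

/d/→[t] /t/→[d].
Each target copies a feature from the following segment, so the direction is regressive.

voicing assimilation, regressive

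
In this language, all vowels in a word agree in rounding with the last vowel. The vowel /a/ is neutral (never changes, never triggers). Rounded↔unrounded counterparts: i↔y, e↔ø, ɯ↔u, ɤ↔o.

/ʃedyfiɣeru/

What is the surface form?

[ʃødyfyɣøru]

/e/ harmonizes with /u/ ([+round]) → [ø]
/i/ harmonizes with /u/ ([+round]) → [y]
/e/ harmonizes with /u/ ([+round]) → [ø]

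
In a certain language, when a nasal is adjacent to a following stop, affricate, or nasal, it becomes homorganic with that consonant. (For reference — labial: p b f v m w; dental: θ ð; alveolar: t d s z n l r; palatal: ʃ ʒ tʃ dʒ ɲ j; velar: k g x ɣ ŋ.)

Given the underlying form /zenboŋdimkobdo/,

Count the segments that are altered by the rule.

3

/n/ before /b/ (labial) → [m]
/ŋ/ before /d/ (alveolar) → [n]
/m/ before /k/ (velar) → [ŋ]
3 segments change.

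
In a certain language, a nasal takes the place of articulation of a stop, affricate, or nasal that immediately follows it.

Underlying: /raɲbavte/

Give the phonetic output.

/ɲ/ before /b/ (labial) → [m]

[rambavte]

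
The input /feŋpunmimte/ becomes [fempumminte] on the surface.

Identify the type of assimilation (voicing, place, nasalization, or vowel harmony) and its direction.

place assimilation, regressive

/ŋ/→[m] /n/→[m] /m/→[n].
Each target copies a feature from the following segment, so the direction is regressive.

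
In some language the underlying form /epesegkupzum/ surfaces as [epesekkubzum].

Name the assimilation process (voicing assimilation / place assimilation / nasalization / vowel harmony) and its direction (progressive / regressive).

/g/→[k] /p/→[b].
Each target copies a feature from the following segment, so the direction is regressive.

voicing assimilation, regressive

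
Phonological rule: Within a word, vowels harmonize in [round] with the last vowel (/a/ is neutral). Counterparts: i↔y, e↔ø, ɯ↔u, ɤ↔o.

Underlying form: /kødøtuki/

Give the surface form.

[kedetɯki]

/ø/ harmonizes with /i/ ([-round]) → [e]
/ø/ harmonizes with /i/ ([-round]) → [e]
/u/ harmonizes with /i/ ([-round]) → [ɯ]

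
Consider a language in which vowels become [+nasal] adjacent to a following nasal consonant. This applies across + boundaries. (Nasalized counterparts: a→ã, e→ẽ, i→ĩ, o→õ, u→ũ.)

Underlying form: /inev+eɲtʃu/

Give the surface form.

/i/ before nasal /n/ → [ĩ]
/e/ before nasal /ɲ/ → [ẽ]

[ĩnev+ẽɲtʃu]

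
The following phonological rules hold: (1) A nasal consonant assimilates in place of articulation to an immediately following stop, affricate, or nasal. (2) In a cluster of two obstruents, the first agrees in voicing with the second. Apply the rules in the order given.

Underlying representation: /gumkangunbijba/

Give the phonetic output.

[guŋkaŋgumbijba]

Rule 1: /m/ before /k/ (velar) → [ŋ]
Rule 1: /n/ before /g/ (velar) → [ŋ]
Rule 1: /n/ before /b/ (labial) → [m]
After rule 1: guŋkaŋgumbijba
Rule 2: no segment meets the rule's conditions; no change.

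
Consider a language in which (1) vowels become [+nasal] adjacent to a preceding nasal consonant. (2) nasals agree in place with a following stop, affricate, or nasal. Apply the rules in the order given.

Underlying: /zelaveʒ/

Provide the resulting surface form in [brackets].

[zelaveʒ]

Rule 1: no segment meets the rule's conditions; no change.
After rule 1: zelaveʒ
Rule 2: no segment meets the rule's conditions; no change.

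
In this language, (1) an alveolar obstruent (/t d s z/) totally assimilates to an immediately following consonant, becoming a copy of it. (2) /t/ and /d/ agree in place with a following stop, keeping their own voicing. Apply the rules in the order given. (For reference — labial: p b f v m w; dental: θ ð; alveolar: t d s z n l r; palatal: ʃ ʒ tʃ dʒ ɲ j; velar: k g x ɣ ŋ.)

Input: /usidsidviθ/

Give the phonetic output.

[usissivviθ]

Rule 1: /d/ before /s/ → [s] (total assimilation)
Rule 1: /d/ before /v/ → [v] (total assimilation)
After rule 1: usissivviθ
Rule 2: no segment meets the rule's conditions; no change.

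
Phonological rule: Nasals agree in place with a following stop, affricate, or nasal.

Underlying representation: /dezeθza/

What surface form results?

[dezeθza]

no segment meets the rule's conditions; no change.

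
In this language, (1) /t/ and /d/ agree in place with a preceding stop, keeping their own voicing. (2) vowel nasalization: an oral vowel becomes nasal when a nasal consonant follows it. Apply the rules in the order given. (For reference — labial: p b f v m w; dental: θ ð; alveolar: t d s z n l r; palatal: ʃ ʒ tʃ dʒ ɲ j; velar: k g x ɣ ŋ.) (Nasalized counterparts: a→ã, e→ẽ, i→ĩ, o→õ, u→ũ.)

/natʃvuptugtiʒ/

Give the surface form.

[natʃvuppugkiʒ]

Rule 1: /t/ after /p/ (labial) → [p]
Rule 1: /t/ after /g/ (velar) → [k]
After rule 1: natʃvuppugkiʒ
Rule 2: no segment meets the rule's conditions; no change.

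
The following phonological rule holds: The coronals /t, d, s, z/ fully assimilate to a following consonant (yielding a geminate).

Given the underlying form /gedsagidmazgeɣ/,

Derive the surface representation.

[gessagimmaggeɣ]

/d/ before /s/ → [s] (total assimilation)
/d/ before /m/ → [m] (total assimilation)
/z/ before /g/ → [g] (total assimilation)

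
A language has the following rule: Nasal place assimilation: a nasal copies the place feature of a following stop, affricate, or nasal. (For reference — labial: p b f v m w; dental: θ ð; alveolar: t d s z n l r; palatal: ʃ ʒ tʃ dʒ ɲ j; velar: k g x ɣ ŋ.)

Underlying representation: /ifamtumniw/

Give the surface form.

/m/ before /t/ (alveolar) → [n]
/m/ before /n/ (alveolar) → [n]

[ifantunniw]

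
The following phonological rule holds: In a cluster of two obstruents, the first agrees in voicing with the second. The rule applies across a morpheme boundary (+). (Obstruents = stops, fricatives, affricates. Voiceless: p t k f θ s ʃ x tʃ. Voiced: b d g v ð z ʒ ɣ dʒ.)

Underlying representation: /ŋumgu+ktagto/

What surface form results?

[ŋumgu+ktakto]

/g/ before /t/ (voiceless) → [k]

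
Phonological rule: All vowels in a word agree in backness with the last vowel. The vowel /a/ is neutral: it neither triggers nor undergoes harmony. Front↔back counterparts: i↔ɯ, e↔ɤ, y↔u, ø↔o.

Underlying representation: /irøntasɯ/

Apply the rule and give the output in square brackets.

[ɯrontasɯ]

/i/ harmonizes with /ɯ/ ([+back]) → [ɯ]
/ø/ harmonizes with /ɯ/ ([+back]) → [o]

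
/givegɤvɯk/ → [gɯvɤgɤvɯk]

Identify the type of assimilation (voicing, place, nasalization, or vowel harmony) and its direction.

/i/→[ɯ] /e/→[ɤ].
Vowels agree with the last vowel, so the harmony is regressive.

vowel harmony, regressive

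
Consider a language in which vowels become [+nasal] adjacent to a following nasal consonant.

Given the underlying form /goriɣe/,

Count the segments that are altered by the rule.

No segment meets the rule's conditions.

0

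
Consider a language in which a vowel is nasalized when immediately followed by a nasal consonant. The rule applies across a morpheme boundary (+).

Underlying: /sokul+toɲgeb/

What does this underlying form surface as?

/o/ before nasal /ɲ/ → [õ]

[sokul+tõɲgeb]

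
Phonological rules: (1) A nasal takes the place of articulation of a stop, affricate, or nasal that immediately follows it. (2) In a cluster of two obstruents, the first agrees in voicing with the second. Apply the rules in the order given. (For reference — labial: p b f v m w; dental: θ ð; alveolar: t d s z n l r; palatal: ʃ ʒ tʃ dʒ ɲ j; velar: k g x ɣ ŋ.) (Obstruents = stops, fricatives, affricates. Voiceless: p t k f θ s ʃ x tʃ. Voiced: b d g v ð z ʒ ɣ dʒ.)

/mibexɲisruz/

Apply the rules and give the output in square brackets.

Rule 1: no segment meets the rule's conditions; no change.
After rule 1: mibexɲisruz
Rule 2: no segment meets the rule's conditions; no change.

[mibexɲisruz]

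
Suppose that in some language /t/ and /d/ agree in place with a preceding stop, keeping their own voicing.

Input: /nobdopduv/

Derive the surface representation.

[nobbopbuv]

/d/ after /b/ (labial) → [b]
/d/ after /p/ (labial) → [b]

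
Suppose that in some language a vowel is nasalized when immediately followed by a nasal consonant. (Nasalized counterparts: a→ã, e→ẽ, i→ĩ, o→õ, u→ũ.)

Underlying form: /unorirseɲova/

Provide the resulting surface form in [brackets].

/u/ before nasal /n/ → [ũ]
/e/ before nasal /ɲ/ → [ẽ]

[ũnorirsẽɲova]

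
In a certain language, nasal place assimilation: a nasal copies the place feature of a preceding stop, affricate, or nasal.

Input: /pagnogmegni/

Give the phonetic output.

[pagŋogŋegŋi]

/n/ after /g/ (velar) → [ŋ]
/m/ after /g/ (velar) → [ŋ]
/n/ after /g/ (velar) → [ŋ]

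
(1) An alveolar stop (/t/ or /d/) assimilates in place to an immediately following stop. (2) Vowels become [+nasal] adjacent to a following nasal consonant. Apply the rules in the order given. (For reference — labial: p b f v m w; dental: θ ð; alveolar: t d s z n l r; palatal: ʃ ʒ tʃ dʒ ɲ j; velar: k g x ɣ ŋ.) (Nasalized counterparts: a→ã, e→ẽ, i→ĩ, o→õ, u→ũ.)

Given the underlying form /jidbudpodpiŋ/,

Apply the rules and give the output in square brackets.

Rule 1: /d/ before /b/ (labial) → [b]
Rule 1: /d/ before /p/ (labial) → [b]
Rule 1: /d/ before /p/ (labial) → [b]
After rule 1: jibbubpobpiŋ
Rule 2: /i/ before nasal /ŋ/ → [ĩ]

[jibbubpobpĩŋ]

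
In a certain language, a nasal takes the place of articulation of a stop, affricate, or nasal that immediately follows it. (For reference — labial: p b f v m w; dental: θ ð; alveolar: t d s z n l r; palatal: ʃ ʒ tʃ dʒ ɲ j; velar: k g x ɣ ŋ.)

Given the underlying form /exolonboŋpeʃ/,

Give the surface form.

/n/ before /b/ (labial) → [m]
/ŋ/ before /p/ (labial) → [m]

[exolombompeʃ]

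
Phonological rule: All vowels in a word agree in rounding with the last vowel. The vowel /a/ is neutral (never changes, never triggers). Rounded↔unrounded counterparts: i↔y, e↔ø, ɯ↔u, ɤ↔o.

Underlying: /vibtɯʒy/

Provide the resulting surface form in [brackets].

[vybtuʒy]

/i/ harmonizes with /y/ ([+round]) → [y]
/ɯ/ harmonizes with /y/ ([+round]) → [u]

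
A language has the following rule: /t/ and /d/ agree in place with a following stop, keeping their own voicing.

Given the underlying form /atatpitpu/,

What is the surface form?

[atappippu]

/t/ before /p/ (labial) → [p]
/t/ before /p/ (labial) → [p]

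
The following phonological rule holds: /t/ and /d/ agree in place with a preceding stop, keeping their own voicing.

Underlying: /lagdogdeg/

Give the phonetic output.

[laggoggeg]

/d/ after /g/ (velar) → [g]
/d/ after /g/ (velar) → [g]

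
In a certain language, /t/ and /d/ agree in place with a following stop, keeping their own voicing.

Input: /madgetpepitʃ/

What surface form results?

/d/ before /g/ (velar) → [g]
/t/ before /p/ (labial) → [p]

[maggeppepitʃ]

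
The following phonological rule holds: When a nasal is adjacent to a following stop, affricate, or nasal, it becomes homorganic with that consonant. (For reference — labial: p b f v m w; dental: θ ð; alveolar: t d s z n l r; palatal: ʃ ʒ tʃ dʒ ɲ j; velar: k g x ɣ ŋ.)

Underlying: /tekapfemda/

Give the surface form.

/m/ before /d/ (alveolar) → [n]

[tekapfenda]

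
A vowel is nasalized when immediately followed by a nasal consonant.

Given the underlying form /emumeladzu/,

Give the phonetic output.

/e/ before nasal /m/ → [ẽ]
/u/ before nasal /m/ → [ũ]

[ẽmũmeladzu]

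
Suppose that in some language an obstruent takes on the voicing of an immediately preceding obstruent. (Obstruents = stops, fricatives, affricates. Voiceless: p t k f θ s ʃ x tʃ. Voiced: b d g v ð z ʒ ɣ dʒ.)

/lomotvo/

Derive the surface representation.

/v/ after /t/ (voiceless) → [f]

[lomotfo]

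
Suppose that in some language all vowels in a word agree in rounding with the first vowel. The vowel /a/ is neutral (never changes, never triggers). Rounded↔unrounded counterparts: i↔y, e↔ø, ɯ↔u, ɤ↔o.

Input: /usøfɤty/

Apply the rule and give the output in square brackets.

/ɤ/ harmonizes with /u/ ([+round]) → [o]

[usøfoty]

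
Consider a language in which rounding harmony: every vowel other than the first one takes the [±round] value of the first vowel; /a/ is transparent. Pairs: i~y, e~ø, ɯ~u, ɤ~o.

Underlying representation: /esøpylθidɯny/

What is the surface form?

/ø/ harmonizes with /e/ ([-round]) → [e]
/y/ harmonizes with /e/ ([-round]) → [i]
/y/ harmonizes with /e/ ([-round]) → [i]

[esepilθidɯni]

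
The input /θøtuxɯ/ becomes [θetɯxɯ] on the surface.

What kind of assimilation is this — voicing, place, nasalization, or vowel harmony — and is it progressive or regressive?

vowel harmony, regressive

/ø/→[e] /u/→[ɯ].
Vowels agree with the last vowel, so the harmony is regressive.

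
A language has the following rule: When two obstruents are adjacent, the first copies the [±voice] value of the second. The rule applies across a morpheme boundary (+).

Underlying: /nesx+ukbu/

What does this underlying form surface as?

[nesx+ugbu]

/k/ before /b/ (voiced) → [g]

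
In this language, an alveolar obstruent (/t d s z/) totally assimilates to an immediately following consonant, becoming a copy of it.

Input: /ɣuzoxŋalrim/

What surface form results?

[ɣuzoxŋalrim]

no segment meets the rule's conditions; no change.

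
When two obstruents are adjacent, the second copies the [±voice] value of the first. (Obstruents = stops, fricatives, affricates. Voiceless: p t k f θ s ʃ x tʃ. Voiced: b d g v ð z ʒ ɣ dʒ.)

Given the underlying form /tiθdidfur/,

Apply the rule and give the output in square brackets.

[tiθtidvur]

/d/ after /θ/ (voiceless) → [t]
/f/ after /d/ (voiced) → [v]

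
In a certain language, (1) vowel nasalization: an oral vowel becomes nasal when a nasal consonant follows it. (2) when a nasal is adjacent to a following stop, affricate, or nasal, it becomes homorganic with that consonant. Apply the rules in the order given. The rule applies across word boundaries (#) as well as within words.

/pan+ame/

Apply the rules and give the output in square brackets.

[pãn+ãme]

Rule 1: /a/ before nasal /n/ → [ã]
Rule 1: /a/ before nasal /m/ → [ã]
After rule 1: pãn+ãme
Rule 2: no segment meets the rule's conditions; no change.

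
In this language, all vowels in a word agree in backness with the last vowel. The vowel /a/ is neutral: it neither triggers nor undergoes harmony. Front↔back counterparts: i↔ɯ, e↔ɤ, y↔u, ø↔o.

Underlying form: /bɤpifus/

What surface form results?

/i/ harmonizes with /u/ ([+back]) → [ɯ]

[bɤpɯfus]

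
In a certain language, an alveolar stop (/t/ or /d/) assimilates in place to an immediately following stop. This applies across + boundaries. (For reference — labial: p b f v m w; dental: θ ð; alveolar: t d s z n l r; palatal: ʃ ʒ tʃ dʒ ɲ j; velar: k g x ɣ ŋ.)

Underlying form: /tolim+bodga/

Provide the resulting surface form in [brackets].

/d/ before /g/ (velar) → [g]

[tolim+bogga]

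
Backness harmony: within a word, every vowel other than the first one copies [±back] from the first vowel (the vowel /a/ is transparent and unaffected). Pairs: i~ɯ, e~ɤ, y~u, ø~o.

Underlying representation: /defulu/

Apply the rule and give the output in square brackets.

/u/ harmonizes with /e/ ([-back]) → [y]
/u/ harmonizes with /e/ ([-back]) → [y]

[defyly]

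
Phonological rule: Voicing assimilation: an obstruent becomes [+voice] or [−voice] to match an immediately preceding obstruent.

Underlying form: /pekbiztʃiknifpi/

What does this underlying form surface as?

/b/ after /k/ (voiceless) → [p]
/tʃ/ after /z/ (voiced) → [dʒ]

[pekpizdʒiknifpi]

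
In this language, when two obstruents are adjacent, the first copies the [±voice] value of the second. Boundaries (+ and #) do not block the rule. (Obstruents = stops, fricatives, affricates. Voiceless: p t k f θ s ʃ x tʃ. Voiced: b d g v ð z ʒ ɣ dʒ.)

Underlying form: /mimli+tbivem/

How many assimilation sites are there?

1

/t/ before /b/ (voiced) → [d]
1 segment changes.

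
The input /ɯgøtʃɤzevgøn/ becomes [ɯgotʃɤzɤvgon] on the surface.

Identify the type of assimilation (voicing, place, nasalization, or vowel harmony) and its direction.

/ø/→[o] /e/→[ɤ] /ø/→[o].
Vowels agree with the first vowel, so the harmony is progressive.

vowel harmony, progressive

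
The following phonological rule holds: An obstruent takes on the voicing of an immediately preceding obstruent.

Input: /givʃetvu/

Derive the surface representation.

/ʃ/ after /v/ (voiced) → [ʒ]
/v/ after /t/ (voiceless) → [f]

[givʒetfu]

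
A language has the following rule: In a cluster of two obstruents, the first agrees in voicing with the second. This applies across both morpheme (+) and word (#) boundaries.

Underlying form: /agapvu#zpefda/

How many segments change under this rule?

3

/p/ before /v/ (voiced) → [b]
/z/ before /p/ (voiceless) → [s]
/f/ before /d/ (voiced) → [v]
3 segments change.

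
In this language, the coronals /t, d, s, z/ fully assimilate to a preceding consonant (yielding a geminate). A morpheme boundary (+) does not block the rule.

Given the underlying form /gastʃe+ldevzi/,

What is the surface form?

[gastʃe+llevvi]

/d/ after /l/ → [l] (total assimilation)
/z/ after /v/ → [v] (total assimilation)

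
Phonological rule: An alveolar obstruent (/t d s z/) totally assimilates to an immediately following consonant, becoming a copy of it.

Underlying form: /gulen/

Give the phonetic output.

no segment meets the rule's conditions; no change.

[gulen]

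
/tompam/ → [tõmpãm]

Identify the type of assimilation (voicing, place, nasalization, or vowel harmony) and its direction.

/o/→[õ] /a/→[ã].
Each target copies a feature from the following segment, so the direction is regressive.

nasalization, regressive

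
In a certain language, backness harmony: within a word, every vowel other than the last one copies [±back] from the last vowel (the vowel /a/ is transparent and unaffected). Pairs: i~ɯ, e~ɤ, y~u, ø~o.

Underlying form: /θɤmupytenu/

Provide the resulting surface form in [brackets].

[θɤmuputɤnu]

/y/ harmonizes with /u/ ([+back]) → [u]
/e/ harmonizes with /u/ ([+back]) → [ɤ]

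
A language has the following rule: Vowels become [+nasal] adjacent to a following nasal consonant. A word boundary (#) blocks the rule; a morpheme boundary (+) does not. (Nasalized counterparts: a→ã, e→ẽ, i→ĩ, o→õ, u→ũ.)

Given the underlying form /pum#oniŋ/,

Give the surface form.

/u/ before nasal /m/ → [ũ]
/o/ before nasal /n/ → [õ]
/i/ before nasal /ŋ/ → [ĩ]

[pũm#õnĩŋ]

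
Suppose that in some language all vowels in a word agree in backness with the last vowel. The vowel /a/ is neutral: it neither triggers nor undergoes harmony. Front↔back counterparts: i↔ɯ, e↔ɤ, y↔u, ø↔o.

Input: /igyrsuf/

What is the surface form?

/i/ harmonizes with /u/ ([+back]) → [ɯ]
/y/ harmonizes with /u/ ([+back]) → [u]

[ɯgursuf]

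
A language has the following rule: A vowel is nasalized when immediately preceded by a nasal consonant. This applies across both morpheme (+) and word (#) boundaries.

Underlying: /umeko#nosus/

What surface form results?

[umẽko#nõsus]

/e/ after nasal /m/ → [ẽ]
/o/ after nasal /n/ → [õ]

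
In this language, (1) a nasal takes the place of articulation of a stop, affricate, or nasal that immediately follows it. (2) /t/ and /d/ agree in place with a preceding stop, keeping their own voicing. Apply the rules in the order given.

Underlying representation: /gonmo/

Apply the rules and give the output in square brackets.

Rule 1: /n/ before /m/ (labial) → [m]
After rule 1: gommo
Rule 2: no segment meets the rule's conditions; no change.

[gommo]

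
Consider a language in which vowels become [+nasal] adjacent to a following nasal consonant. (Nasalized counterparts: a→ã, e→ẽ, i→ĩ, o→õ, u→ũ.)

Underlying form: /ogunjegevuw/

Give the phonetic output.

[ogũnjegevuw]

/u/ before nasal /n/ → [ũ]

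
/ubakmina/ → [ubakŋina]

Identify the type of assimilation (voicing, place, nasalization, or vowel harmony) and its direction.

/m/→[ŋ].
Each target copies a feature from the preceding segment, so the direction is progressive.

place assimilation, progressive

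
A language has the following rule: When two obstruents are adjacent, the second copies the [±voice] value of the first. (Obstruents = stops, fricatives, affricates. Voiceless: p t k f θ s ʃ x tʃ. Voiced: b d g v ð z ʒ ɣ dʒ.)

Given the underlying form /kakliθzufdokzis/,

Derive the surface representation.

[kakliθsuftoksis]

/z/ after /θ/ (voiceless) → [s]
/d/ after /f/ (voiceless) → [t]
/z/ after /k/ (voiceless) → [s]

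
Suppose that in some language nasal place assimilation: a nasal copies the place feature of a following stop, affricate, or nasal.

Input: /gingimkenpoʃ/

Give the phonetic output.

[giŋgiŋkempoʃ]

/n/ before /g/ (velar) → [ŋ]
/m/ before /k/ (velar) → [ŋ]
/n/ before /p/ (labial) → [m]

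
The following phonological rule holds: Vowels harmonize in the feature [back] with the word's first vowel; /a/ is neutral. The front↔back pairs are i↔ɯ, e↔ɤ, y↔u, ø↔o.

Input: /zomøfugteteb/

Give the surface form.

/ø/ harmonizes with /o/ ([+back]) → [o]
/e/ harmonizes with /o/ ([+back]) → [ɤ]
/e/ harmonizes with /o/ ([+back]) → [ɤ]

[zomofugtɤtɤb]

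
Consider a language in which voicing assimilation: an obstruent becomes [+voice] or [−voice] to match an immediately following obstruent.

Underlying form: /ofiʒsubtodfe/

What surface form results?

[ofiʃsuptotfe]

/ʒ/ before /s/ (voiceless) → [ʃ]
/b/ before /t/ (voiceless) → [p]
/d/ before /f/ (voiceless) → [t]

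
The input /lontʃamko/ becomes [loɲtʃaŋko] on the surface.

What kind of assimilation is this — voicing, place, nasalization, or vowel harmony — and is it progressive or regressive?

place assimilation, regressive

/n/→[ɲ] /m/→[ŋ].
Each target copies a feature from the following segment, so the direction is regressive.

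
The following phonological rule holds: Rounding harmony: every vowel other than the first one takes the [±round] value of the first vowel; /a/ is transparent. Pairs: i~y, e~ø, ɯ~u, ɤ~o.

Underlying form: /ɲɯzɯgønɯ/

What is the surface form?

/ø/ harmonizes with /ɯ/ ([-round]) → [e]

[ɲɯzɯgenɯ]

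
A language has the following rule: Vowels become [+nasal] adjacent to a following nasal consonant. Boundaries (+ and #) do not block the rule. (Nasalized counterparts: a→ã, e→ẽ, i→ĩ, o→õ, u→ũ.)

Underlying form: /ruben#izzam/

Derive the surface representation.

[rubẽn#izzãm]

/e/ before nasal /n/ → [ẽ]
/a/ before nasal /m/ → [ã]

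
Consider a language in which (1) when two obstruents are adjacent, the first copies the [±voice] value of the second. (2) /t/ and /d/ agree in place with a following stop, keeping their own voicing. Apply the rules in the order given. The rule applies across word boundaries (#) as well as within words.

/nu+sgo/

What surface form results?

Rule 1: /s/ before /g/ (voiced) → [z]
After rule 1: nu+zgo
Rule 2: no segment meets the rule's conditions; no change.

[nu+zgo]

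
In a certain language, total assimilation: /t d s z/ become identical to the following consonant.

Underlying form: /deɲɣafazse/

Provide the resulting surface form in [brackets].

/z/ before /s/ → [s] (total assimilation)

[deɲɣafasse]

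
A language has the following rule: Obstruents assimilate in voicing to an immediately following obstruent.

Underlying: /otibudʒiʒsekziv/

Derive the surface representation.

[otibudʒiʃsegziv]

/ʒ/ before /s/ (voiceless) → [ʃ]
/k/ before /z/ (voiced) → [g]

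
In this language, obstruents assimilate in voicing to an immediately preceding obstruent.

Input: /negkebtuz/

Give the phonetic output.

/k/ after /g/ (voiced) → [g]
/t/ after /b/ (voiced) → [d]

[neggebduz]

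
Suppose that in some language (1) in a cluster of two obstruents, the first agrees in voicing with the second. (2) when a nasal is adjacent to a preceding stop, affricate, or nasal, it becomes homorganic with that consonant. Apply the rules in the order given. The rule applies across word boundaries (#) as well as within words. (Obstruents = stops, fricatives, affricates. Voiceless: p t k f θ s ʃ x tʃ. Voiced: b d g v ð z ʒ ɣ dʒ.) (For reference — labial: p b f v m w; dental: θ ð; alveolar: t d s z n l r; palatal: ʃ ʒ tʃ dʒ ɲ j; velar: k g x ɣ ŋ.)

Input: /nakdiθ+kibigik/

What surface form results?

[nagdiθ+kibigik]

Rule 1: /k/ before /d/ (voiced) → [g]
After rule 1: nagdiθ+kibigik
Rule 2: no segment meets the rule's conditions; no change.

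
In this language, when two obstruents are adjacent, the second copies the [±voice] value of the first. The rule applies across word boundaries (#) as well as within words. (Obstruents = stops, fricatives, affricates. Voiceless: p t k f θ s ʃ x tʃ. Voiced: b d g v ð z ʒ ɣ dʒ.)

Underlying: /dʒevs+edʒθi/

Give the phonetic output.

[dʒevz+edʒði]

/s/ after /v/ (voiced) → [z]
/θ/ after /dʒ/ (voiced) → [ð]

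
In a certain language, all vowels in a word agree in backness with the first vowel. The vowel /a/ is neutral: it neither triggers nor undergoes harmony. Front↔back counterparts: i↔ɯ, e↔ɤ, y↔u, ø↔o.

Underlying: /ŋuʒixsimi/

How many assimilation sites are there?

3

/i/ harmonizes with /u/ ([+back]) → [ɯ]
/i/ harmonizes with /u/ ([+back]) → [ɯ]
/i/ harmonizes with /u/ ([+back]) → [ɯ]
3 segments change.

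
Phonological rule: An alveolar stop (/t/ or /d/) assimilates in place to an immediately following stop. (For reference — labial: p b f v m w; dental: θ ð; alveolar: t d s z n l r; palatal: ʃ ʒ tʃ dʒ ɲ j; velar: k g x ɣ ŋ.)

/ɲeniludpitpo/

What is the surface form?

/d/ before /p/ (labial) → [b]
/t/ before /p/ (labial) → [p]

[ɲenilubpippo]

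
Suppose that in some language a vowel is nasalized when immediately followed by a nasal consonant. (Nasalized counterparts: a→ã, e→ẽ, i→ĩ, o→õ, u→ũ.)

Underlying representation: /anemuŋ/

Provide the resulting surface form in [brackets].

/a/ before nasal /n/ → [ã]
/e/ before nasal /m/ → [ẽ]
/u/ before nasal /ŋ/ → [ũ]

[ãnẽmũŋ]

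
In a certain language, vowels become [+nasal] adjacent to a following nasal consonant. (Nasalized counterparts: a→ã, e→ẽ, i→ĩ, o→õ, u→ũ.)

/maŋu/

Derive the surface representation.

[mãŋu]

/a/ before nasal /ŋ/ → [ã]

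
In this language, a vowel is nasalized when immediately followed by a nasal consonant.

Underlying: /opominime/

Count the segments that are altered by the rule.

/o/ before nasal /m/ → [õ]
/i/ before nasal /n/ → [ĩ]
/i/ before nasal /m/ → [ĩ]
3 segments change.

3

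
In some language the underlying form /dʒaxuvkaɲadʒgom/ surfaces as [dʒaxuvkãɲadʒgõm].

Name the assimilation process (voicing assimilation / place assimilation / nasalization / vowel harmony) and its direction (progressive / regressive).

/a/→[ã] /o/→[õ].
Each target copies a feature from the following segment, so the direction is regressive.

nasalization, regressive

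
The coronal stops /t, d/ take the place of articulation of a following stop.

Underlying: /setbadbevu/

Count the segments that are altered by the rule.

2

/t/ before /b/ (labial) → [p]
/d/ before /b/ (labial) → [b]
2 segments change.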